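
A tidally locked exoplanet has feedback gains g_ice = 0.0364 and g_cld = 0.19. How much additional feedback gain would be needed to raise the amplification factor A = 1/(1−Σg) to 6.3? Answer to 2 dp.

Current total gain = 0.2264.
Target gain for A = 6.3: g* = 1 − 1/6.3 = 0.8413.
Additional gain needed = 0.8413 − 0.2264 = 0.61.

0.61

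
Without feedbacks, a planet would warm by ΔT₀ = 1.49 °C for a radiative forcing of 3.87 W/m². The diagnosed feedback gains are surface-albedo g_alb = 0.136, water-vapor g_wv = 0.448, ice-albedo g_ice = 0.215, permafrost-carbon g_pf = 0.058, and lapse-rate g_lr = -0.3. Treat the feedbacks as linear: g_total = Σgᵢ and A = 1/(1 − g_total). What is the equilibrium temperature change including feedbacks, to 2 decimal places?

3.36 °C

Total gain g = 0.136 + 0.448 + 0.215 + 0.058 − 0.3 = 0.557.
Amplification A = 1/(1 − 0.557) = 2.257.
ΔT = 1.49 × 2.257 = 3.36 °C.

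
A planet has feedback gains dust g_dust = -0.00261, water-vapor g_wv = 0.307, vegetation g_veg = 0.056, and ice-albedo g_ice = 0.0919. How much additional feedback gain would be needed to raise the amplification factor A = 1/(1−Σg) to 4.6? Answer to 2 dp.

Current total gain = 0.45229.
Target gain for A = 4.6: g* = 1 − 1/4.6 = 0.7826.
Additional gain needed = 0.7826 − 0.45229 = 0.33.

0.33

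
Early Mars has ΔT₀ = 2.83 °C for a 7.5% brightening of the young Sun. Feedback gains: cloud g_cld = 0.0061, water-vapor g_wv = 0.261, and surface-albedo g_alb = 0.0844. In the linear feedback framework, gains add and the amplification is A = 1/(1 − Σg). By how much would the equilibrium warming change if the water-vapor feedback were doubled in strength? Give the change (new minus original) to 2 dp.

Original: g = 0.3515, ΔT = 2.83/(1−0.3515) = 4.3639 °C.
With doubled water-vapor: g' = 0.6125, ΔT' = 2.83/(1−0.6125) = 7.3032 °C.
Change = 7.3032 − 4.3639 = 2.94 °C.

2.94 °C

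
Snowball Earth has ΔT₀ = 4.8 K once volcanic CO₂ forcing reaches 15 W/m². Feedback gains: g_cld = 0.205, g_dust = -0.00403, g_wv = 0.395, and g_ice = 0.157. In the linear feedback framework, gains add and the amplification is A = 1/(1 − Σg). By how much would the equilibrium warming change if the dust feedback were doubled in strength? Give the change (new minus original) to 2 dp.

-0.31 K

Original: g = 0.75297, ΔT = 4.8/(1−0.75297) = 19.4308 K.
With doubled dust: g' = 0.74894, ΔT' = 4.8/(1−0.74894) = 19.1189 K.
Change = 19.1189 − 19.4308 = -0.31 K.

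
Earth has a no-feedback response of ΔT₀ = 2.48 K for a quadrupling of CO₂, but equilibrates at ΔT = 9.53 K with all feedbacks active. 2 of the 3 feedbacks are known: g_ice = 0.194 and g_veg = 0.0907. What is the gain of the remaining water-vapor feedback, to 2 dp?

0.46

Amplification A = ΔT/ΔT₀ = 9.53/2.48 = 3.843.
Total gain g = 1 − 1/A = 1 − 1/3.843 = 0.7398.
Known gains sum to 0.194 + 0.0907 = 0.2847.
g_wv = 0.7398 − 0.2847 = 0.46.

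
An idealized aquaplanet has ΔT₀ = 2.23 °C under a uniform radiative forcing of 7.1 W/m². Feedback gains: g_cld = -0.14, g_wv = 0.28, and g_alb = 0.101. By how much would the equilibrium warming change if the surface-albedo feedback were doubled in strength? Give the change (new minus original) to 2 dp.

Original: g = 0.241, ΔT = 2.23/(1−0.241) = 2.9381 °C.
With doubled surface-albedo: g' = 0.342, ΔT' = 2.23/(1−0.342) = 3.3891 °C.
Change = 3.3891 − 2.9381 = 0.45 °C.

0.45 °C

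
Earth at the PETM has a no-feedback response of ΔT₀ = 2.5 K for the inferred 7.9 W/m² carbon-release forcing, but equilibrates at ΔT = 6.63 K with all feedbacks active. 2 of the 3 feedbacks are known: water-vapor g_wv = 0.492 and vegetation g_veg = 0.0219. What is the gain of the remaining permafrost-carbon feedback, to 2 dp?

0.11

Amplification A = ΔT/ΔT₀ = 6.63/2.5 = 2.652.
Total gain g = 1 − 1/A = 1 − 1/2.652 = 0.6229.
Known gains sum to 0.492 + 0.0219 = 0.5139.
g_pf = 0.6229 − 0.5139 = 0.11.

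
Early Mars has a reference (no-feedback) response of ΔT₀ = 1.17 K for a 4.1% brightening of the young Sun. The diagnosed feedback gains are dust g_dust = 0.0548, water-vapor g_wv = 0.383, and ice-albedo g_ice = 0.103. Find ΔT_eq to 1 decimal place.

2.5 K

Total gain g = 0.0548 + 0.383 + 0.103 = 0.5408.
Amplification A = 1/(1 − 0.5408) = 2.178.
ΔT = 1.17 × 2.178 = 2.5 K.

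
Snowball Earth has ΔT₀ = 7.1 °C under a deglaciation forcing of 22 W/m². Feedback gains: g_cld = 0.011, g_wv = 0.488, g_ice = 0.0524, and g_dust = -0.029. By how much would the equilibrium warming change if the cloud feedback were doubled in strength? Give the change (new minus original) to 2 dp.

0.35 °C

Original: g = 0.5224, ΔT = 7.1/(1−0.5224) = 14.8660 °C.
With doubled cloud: g' = 0.5334, ΔT' = 7.1/(1−0.5334) = 15.2165 °C.
Change = 15.2165 − 14.8660 = 0.35 °C.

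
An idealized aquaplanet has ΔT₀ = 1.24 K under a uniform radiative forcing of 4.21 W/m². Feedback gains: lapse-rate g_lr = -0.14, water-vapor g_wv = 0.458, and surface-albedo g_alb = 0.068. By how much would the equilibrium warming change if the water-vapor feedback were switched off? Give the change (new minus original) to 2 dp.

-0.86 K

Original: g = 0.386, ΔT = 1.24/(1−0.386) = 2.0195 K.
Without water-vapor: g' = -0.072, ΔT' = 1.24/(1+0.072) = 1.1567 K.
Change = 1.1567 − 2.0195 = -0.86 K.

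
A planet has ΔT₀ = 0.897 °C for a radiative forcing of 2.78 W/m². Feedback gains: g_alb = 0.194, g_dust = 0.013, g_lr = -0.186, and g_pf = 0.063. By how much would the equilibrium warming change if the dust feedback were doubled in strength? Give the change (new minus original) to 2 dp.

0.01 °C

Original: g = 0.084, ΔT = 0.897/(1−0.084) = 0.9793 °C.
With doubled dust: g' = 0.097, ΔT' = 0.897/(1−0.097) = 0.9934 °C.
Change = 0.9934 − 0.9793 = 0.01 °C.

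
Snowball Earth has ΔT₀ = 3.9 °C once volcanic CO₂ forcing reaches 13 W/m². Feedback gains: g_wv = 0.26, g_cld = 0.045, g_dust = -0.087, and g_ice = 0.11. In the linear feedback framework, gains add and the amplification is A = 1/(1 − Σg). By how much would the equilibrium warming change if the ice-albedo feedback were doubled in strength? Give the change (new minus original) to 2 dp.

Original: g = 0.328, ΔT = 3.9/(1−0.328) = 5.8036 °C.
With doubled ice-albedo: g' = 0.438, ΔT' = 3.9/(1−0.438) = 6.9395 °C.
Change = 6.9395 − 5.8036 = 1.14 °C.

1.14 °C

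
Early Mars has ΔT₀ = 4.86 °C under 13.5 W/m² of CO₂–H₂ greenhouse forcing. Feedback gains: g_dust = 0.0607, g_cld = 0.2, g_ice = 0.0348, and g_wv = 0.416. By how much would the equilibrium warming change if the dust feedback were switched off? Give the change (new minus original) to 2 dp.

-2.93 °C

Original: g = 0.7115, ΔT = 4.86/(1−0.7115) = 16.8458 °C.
Without dust: g' = 0.6508, ΔT' = 4.86/(1−0.6508) = 13.9175 °C.
Change = 13.9175 − 16.8458 = -2.93 °C.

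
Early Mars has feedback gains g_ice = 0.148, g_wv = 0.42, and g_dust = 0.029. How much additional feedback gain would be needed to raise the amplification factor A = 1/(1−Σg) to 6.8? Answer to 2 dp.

Current total gain = 0.597.
Target gain for A = 6.8: g* = 1 − 1/6.8 = 0.8529.
Additional gain needed = 0.8529 − 0.597 = 0.26.

0.26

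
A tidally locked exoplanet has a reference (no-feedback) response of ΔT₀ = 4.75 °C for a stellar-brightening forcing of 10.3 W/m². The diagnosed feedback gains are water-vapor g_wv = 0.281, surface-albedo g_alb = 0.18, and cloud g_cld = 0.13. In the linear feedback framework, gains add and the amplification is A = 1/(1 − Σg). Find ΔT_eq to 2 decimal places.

11.61 °C

Total gain g = 0.281 + 0.18 + 0.13 = 0.591.
Amplification A = 1/(1 − 0.591) = 2.445.
ΔT = 4.75 × 2.445 = 11.61 °C.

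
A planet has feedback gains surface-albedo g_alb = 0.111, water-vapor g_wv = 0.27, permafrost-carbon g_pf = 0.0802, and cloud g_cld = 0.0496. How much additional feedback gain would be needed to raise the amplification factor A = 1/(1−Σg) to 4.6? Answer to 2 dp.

0.27

Current total gain = 0.5108.
Target gain for A = 4.6: g* = 1 − 1/4.6 = 0.7826.
Additional gain needed = 0.7826 − 0.5108 = 0.27.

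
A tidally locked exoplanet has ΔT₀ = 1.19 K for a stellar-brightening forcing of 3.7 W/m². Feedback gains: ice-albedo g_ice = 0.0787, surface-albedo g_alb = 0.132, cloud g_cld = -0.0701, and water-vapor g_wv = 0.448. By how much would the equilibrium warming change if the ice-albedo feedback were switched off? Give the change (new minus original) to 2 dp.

-0.46 K

Original: g = 0.5886, ΔT = 1.19/(1−0.5886) = 2.8926 K.
Without ice-albedo: g' = 0.5099, ΔT' = 1.19/(1−0.5099) = 2.4281 K.
Change = 2.4281 − 2.8926 = -0.46 K.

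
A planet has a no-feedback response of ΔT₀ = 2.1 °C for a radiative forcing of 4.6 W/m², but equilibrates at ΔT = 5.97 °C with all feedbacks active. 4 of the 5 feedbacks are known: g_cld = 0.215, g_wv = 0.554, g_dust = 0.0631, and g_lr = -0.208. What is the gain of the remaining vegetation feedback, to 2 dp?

Amplification A = ΔT/ΔT₀ = 5.97/2.1 = 2.843.
Total gain g = 1 − 1/A = 1 − 1/2.843 = 0.6483.
Known gains sum to 0.215 + 0.554 + 0.0631 − 0.208 = 0.6241.
g_veg = 0.6483 − 0.6241 = 0.02.

0.02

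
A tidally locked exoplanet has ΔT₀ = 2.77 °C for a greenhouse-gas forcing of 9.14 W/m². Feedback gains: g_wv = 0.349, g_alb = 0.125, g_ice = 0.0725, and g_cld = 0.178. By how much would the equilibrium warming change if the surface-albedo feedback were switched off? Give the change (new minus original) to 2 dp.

-3.14 °C

Original: g = 0.7245, ΔT = 2.77/(1−0.7245) = 10.0544 °C.
Without surface-albedo: g' = 0.5995, ΔT' = 2.77/(1−0.5995) = 6.9164 °C.
Change = 6.9164 − 10.0544 = -3.14 °C.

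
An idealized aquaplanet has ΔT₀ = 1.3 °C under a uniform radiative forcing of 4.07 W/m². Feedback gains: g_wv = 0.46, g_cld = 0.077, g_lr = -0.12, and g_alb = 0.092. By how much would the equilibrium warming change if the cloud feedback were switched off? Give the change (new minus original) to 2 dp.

Original: g = 0.509, ΔT = 1.3/(1−0.509) = 2.6477 °C.
Without cloud: g' = 0.432, ΔT' = 1.3/(1−0.432) = 2.2887 °C.
Change = 2.2887 − 2.6477 = -0.36 °C.

-0.36 °C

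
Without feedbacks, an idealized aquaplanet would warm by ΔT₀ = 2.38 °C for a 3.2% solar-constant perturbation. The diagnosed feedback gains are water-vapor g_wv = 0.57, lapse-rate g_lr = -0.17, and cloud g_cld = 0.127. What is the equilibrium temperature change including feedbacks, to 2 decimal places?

Total gain g = 0.57 − 0.17 + 0.127 = 0.527.
Amplification A = 1/(1 − 0.527) = 2.114.
ΔT = 2.38 × 2.114 = 5.03 °C.

5.03 °C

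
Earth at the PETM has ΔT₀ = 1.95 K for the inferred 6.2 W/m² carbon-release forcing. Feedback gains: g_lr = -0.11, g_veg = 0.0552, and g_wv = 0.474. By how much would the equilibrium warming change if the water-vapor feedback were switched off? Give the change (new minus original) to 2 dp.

-1.51 K

Original: g = 0.4192, ΔT = 1.95/(1−0.4192) = 3.3574 K.
Without water-vapor: g' = -0.0548, ΔT' = 1.95/(1+0.0548) = 1.8487 K.
Change = 1.8487 − 3.3574 = -1.51 K.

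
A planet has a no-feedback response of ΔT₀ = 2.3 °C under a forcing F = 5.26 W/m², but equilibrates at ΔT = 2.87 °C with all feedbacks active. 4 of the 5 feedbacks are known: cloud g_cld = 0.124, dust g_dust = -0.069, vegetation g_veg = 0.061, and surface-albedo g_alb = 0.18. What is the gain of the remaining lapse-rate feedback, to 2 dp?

Amplification A = ΔT/ΔT₀ = 2.87/2.3 = 1.248.
Total gain g = 1 − 1/A = 1 − 1/1.248 = 0.1987.
Known gains sum to 0.124 − 0.069 + 0.061 + 0.18 = 0.296.
g_lr = 0.1987 − 0.296 = -0.10.

-0.10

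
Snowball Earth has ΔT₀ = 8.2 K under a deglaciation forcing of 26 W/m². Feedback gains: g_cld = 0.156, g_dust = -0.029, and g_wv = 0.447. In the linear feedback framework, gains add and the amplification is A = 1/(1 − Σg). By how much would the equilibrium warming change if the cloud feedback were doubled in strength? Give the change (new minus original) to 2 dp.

Original: g = 0.574, ΔT = 8.2/(1−0.574) = 19.2488 K.
With doubled cloud: g' = 0.73, ΔT' = 8.2/(1−0.73) = 30.3704 K.
Change = 30.3704 − 19.2488 = 11.12 K.

11.12 K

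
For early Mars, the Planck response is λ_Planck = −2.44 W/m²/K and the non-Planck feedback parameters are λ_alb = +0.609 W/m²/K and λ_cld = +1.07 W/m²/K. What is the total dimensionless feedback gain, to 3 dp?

0.688

Convert to gains: g_alb = 0.609/2.44 = 0.2496; g_cld = 1.07/2.44 = 0.4385.
Total gain g = 0.6881.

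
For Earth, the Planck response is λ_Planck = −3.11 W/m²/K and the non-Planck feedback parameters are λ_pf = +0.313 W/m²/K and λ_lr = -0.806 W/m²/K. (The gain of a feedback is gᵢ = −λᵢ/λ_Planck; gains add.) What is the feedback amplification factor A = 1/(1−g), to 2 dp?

Convert to gains: g_pf = 0.313/3.11 = 0.1006; g_lr = -0.806/3.11 = -0.2592.
Total gain g = -0.1586.
A = 1/(1 + 0.1586) = 0.86.

0.86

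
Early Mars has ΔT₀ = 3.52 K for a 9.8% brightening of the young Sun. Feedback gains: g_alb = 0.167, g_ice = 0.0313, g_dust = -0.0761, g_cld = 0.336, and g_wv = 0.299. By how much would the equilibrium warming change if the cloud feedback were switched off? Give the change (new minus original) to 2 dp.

-8.42 K

Original: g = 0.7572, ΔT = 3.52/(1−0.7572) = 14.4975 K.
Without cloud: g' = 0.4212, ΔT' = 3.52/(1−0.4212) = 6.0815 K.
Change = 6.0815 − 14.4975 = -8.42 K.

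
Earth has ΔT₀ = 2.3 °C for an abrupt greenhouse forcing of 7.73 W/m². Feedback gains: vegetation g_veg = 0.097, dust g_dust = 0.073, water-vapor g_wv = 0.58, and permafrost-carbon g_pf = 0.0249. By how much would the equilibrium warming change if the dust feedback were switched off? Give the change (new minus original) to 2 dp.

Original: g = 0.7749, ΔT = 2.3/(1−0.7749) = 10.2177 °C.
Without dust: g' = 0.7019, ΔT' = 2.3/(1−0.7019) = 7.7155 °C.
Change = 7.7155 − 10.2177 = -2.50 °C.

-2.50 °C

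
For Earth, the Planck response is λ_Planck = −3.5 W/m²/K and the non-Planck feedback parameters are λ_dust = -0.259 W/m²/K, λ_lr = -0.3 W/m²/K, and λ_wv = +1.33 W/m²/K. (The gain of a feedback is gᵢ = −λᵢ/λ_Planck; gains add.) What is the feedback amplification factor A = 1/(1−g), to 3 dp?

1.283

Convert to gains: g_dust = -0.259/3.5 = -0.074; g_lr = -0.3/3.5 = -0.08571; g_wv = 1.33/3.5 = 0.38.
Total gain g = 0.22029.
A = 1/(1 − 0.22029) = 1.283.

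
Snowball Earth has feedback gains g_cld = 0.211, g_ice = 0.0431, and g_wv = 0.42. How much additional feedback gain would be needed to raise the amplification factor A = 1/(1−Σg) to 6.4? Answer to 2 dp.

0.17

Current total gain = 0.6741.
Target gain for A = 6.4: g* = 1 − 1/6.4 = 0.8438.
Additional gain needed = 0.8438 − 0.6741 = 0.17.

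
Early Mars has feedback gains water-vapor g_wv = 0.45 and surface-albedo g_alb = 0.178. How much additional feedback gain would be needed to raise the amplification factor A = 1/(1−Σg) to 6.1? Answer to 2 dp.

0.21

Current total gain = 0.628.
Target gain for A = 6.1: g* = 1 − 1/6.1 = 0.8361.
Additional gain needed = 0.8361 − 0.628 = 0.21.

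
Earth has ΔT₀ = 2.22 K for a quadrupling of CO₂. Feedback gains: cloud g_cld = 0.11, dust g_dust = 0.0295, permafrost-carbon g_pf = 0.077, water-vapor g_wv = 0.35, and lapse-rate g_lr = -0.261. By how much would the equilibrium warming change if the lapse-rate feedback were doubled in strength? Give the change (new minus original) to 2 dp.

Original: g = 0.3055, ΔT = 2.22/(1−0.3055) = 3.1965 K.
With doubled lapse-rate: g' = 0.0445, ΔT' = 2.22/(1−0.0445) = 2.3234 K.
Change = 2.3234 − 3.1965 = -0.87 K.

-0.87 K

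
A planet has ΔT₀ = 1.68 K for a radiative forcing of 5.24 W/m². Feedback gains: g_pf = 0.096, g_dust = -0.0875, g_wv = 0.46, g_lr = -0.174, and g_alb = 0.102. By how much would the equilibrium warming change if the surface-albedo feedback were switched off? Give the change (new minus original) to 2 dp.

-0.40 K

Original: g = 0.3965, ΔT = 1.68/(1−0.3965) = 2.7838 K.
Without surface-albedo: g' = 0.2945, ΔT' = 1.68/(1−0.2945) = 2.3813 K.
Change = 2.3813 − 2.7838 = -0.40 K.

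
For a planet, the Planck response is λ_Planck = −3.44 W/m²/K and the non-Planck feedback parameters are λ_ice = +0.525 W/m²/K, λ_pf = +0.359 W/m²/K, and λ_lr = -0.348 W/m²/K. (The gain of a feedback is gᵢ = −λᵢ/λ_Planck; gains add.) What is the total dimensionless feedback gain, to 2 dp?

Convert to gains: g_ice = 0.525/3.44 = 0.1526; g_pf = 0.359/3.44 = 0.1044; g_lr = -0.348/3.44 = -0.1012.
Total gain g = 0.1558.

0.16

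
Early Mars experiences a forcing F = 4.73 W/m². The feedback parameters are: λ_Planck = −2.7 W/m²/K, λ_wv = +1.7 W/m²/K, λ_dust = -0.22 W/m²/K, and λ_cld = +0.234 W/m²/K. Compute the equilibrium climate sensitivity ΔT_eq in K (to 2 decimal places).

4.80 K

Net feedback parameter λ = (−2.7) + (+1.7) + (-0.22) + (+0.234) = -0.986 W/m²/K.
ΔT = −F/λ = −4.73/(-0.986) = 4.80 K.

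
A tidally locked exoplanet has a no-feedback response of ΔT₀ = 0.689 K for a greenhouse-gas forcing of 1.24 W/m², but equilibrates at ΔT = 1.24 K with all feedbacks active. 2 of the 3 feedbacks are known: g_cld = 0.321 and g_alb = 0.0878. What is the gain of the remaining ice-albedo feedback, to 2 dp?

Amplification A = ΔT/ΔT₀ = 1.24/0.689 = 1.8.
Total gain g = 1 − 1/A = 1 − 1/1.8 = 0.4444.
Known gains sum to 0.321 + 0.0878 = 0.4088.
g_ice = 0.4444 − 0.4088 = 0.04.

0.04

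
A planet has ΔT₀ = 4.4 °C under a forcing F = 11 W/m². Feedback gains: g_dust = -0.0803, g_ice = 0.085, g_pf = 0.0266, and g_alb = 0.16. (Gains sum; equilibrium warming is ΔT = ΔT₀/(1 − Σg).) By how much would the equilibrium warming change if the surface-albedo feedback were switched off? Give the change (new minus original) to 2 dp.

-0.90 °C

Original: g = 0.1913, ΔT = 4.4/(1−0.1913) = 5.4408 °C.
Without surface-albedo: g' = 0.0313, ΔT' = 4.4/(1−0.0313) = 4.5422 °C.
Change = 4.5422 − 5.4408 = -0.90 °C.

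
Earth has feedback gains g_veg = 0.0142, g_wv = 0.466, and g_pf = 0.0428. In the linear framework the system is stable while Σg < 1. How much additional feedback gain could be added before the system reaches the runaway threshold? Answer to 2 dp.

0.48

Current total gain = 0.0142 + 0.466 + 0.0428 = 0.523.
Margin to runaway = 1 − 0.523 = 0.48.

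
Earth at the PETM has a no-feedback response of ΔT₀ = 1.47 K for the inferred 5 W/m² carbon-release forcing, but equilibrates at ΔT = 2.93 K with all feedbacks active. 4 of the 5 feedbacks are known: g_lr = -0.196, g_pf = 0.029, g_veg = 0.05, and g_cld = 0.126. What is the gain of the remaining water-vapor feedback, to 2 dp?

Amplification A = ΔT/ΔT₀ = 2.93/1.47 = 1.993.
Total gain g = 1 − 1/A = 1 − 1/1.993 = 0.4982.
Known gains sum to -0.196 + 0.029 + 0.05 + 0.126 = 0.009.
g_wv = 0.4982 − 0.009 = 0.49.

0.49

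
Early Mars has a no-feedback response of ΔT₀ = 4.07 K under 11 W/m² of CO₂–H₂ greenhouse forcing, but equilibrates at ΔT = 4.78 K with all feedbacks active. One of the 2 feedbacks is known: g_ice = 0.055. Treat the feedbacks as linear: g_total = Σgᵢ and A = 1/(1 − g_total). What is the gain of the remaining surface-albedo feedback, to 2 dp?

Amplification A = ΔT/ΔT₀ = 4.78/4.07 = 1.174.
Total gain g = 1 − 1/A = 1 − 1/1.174 = 0.1482.
The known gain is 0.055.
g_alb = 0.1482 − 0.055 = 0.09.

0.09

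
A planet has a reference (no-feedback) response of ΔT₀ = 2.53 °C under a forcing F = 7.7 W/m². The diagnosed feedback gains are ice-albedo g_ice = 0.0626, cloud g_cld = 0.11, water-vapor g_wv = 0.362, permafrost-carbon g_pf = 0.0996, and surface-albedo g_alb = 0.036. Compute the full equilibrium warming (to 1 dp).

Total gain g = 0.0626 + 0.11 + 0.362 + 0.0996 + 0.036 = 0.6702.
Amplification A = 1/(1 − 0.6702) = 3.032.
ΔT = 2.53 × 3.032 = 7.7 °C.

7.7 °C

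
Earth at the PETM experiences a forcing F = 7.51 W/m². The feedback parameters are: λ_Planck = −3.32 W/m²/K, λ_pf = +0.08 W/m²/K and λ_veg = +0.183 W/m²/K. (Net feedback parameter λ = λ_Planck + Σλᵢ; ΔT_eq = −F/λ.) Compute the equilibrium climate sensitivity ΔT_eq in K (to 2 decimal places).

2.46 K

Net feedback parameter λ = (−3.32) + (+0.08) + (+0.183) = -3.057 W/m²/K.
ΔT = −F/λ = −7.51/(-3.057) = 2.46 K.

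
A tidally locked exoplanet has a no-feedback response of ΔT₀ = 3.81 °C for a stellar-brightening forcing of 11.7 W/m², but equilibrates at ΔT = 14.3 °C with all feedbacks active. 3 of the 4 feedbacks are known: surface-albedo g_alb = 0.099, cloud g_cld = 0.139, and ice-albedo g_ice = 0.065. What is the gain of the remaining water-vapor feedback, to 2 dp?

Amplification A = ΔT/ΔT₀ = 14.3/3.81 = 3.753.
Total gain g = 1 − 1/A = 1 − 1/3.753 = 0.7335.
Known gains sum to 0.099 + 0.139 + 0.065 = 0.303.
g_wv = 0.7335 − 0.303 = 0.43.

0.43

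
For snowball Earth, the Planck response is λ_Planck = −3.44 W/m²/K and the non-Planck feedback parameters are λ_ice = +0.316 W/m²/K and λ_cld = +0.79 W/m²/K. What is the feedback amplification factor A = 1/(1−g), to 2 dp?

Convert to gains: g_ice = 0.316/3.44 = 0.09186; g_cld = 0.79/3.44 = 0.2297.
Total gain g = 0.32156.
A = 1/(1 − 0.32156) = 1.47.

1.47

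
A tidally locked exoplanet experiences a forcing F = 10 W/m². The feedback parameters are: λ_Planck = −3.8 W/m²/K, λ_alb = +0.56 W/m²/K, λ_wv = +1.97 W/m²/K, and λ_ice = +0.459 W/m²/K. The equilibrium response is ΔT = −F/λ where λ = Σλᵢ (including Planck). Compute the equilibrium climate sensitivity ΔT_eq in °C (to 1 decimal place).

12.3 °C

Net feedback parameter λ = (−3.8) + (+0.56) + (+1.97) + (+0.459) = -0.811 W/m²/K.
ΔT = −F/λ = −10/(-0.811) = 12.3 °C.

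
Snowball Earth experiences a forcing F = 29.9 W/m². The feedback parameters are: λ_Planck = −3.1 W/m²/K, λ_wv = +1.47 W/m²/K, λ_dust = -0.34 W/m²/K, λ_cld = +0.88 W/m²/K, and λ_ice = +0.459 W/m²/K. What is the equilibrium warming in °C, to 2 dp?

47.39 °C

Net feedback parameter λ = (−3.1) + (+1.47) + (-0.34) + (+0.88) + (+0.459) = -0.631 W/m²/K.
ΔT = −F/λ = −29.9/(-0.631) = 47.39 °C.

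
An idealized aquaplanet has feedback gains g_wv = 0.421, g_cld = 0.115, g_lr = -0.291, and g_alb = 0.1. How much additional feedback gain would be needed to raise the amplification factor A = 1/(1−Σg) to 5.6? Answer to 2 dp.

0.48

Current total gain = 0.345.
Target gain for A = 5.6: g* = 1 − 1/5.6 = 0.8214.
Additional gain needed = 0.8214 − 0.345 = 0.48.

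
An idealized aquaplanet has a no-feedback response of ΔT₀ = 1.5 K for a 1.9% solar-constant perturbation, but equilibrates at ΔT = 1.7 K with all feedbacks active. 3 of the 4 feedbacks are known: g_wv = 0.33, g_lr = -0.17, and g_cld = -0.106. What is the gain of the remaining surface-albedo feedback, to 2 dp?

Amplification A = ΔT/ΔT₀ = 1.7/1.5 = 1.133.
Total gain g = 1 − 1/A = 1 − 1/1.133 = 0.1174.
Known gains sum to 0.33 − 0.17 − 0.106 = 0.054.
g_alb = 0.1174 − 0.054 = 0.06.

0.06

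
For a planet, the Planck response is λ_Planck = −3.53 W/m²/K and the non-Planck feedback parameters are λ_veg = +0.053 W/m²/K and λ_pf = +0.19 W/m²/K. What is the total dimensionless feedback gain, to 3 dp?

Convert to gains: g_veg = 0.053/3.53 = 0.01501; g_pf = 0.19/3.53 = 0.05382.
Total gain g = 0.06883.

0.069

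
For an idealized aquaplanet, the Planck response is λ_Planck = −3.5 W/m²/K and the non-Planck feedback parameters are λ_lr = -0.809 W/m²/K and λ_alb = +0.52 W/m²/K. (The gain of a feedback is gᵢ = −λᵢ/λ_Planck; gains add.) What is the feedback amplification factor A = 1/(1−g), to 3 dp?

Convert to gains: g_lr = -0.809/3.5 = -0.2311; g_alb = 0.52/3.5 = 0.1486.
Total gain g = -0.0825.
A = 1/(1 + 0.0825) = 0.924.

0.924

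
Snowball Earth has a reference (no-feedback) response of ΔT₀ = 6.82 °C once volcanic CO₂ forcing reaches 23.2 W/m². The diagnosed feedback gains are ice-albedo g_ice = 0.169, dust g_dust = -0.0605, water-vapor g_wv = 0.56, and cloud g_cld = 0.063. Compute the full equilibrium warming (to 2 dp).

Total gain g = 0.169 − 0.0605 + 0.56 + 0.063 = 0.7315.
Amplification A = 1/(1 − 0.7315) = 3.724.
ΔT = 6.82 × 3.724 = 25.40 °C.

25.40 °C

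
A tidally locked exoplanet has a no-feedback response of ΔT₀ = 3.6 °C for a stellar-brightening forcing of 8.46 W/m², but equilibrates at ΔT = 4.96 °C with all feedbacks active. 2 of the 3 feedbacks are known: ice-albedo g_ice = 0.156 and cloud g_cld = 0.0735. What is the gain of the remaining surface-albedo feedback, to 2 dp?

0.04

Amplification A = ΔT/ΔT₀ = 4.96/3.6 = 1.378.
Total gain g = 1 − 1/A = 1 − 1/1.378 = 0.2743.
Known gains sum to 0.156 + 0.0735 = 0.2295.
g_alb = 0.2743 − 0.2295 = 0.04.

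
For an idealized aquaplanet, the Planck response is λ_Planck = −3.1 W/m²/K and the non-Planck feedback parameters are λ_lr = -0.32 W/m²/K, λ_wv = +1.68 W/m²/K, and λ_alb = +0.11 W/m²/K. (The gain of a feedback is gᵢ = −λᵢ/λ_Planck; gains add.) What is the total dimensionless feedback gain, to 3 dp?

0.474

Convert to gains: g_lr = -0.32/3.1 = -0.1032; g_wv = 1.68/3.1 = 0.5419; g_alb = 0.11/3.1 = 0.03548.
Total gain g = 0.47418.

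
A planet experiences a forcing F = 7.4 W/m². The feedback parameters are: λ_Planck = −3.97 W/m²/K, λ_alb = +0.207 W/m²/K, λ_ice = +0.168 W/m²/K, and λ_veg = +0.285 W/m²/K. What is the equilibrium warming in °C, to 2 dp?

Net feedback parameter λ = (−3.97) + (+0.207) + (+0.168) + (+0.285) = -3.31 W/m²/K.
ΔT = −F/λ = −7.4/(-3.31) = 2.24 °C.

2.24 °C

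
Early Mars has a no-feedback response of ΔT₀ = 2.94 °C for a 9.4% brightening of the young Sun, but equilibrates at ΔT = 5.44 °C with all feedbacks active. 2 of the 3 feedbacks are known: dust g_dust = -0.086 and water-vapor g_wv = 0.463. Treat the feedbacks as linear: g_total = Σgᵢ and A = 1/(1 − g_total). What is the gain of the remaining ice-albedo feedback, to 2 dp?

0.08

Amplification A = ΔT/ΔT₀ = 5.44/2.94 = 1.85.
Total gain g = 1 − 1/A = 1 − 1/1.85 = 0.4595.
Known gains sum to -0.086 + 0.463 = 0.377.
g_ice = 0.4595 − 0.377 = 0.08.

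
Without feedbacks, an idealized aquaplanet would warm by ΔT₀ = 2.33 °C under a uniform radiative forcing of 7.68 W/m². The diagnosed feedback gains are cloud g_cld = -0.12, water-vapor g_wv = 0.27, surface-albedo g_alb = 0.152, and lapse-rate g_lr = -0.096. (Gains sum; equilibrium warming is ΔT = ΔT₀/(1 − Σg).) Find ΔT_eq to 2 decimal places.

Total gain g = -0.12 + 0.27 + 0.152 − 0.096 = 0.206.
Amplification A = 1/(1 − 0.206) = 1.259.
ΔT = 2.33 × 1.259 = 2.93 °C.

2.93 °C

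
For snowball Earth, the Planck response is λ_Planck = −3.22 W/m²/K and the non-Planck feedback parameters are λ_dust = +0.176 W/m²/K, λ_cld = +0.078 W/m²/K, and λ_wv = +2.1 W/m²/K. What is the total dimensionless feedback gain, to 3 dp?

0.731

Convert to gains: g_dust = 0.176/3.22 = 0.05466; g_cld = 0.078/3.22 = 0.02422; g_wv = 2.1/3.22 = 0.6522.
Total gain g = 0.73108.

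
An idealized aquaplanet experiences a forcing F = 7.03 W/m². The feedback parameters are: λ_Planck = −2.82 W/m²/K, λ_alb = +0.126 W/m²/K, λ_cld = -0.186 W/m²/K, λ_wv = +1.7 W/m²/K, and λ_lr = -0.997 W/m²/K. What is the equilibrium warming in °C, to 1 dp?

3.2 °C

Net feedback parameter λ = (−2.82) + (+0.126) + (-0.186) + (+1.7) + (-0.997) = -2.177 W/m²/K.
ΔT = −F/λ = −7.03/(-2.177) = 3.2 °C.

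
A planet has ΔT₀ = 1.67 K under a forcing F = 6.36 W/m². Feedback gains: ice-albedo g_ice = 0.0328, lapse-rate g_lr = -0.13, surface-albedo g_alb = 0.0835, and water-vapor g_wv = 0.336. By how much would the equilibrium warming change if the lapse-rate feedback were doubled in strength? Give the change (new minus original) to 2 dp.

-0.40 K

Original: g = 0.3223, ΔT = 1.67/(1−0.3223) = 2.4642 K.
With doubled lapse-rate: g' = 0.1923, ΔT' = 1.67/(1−0.1923) = 2.0676 K.
Change = 2.0676 − 2.4642 = -0.40 K.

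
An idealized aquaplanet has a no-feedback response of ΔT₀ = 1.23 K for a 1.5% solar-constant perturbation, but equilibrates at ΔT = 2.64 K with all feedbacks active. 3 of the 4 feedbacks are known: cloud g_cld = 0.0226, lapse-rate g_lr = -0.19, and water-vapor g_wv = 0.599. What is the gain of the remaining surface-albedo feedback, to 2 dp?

Amplification A = ΔT/ΔT₀ = 2.64/1.23 = 2.146.
Total gain g = 1 − 1/A = 1 − 1/2.146 = 0.534.
Known gains sum to 0.0226 − 0.19 + 0.599 = 0.4316.
g_alb = 0.534 − 0.4316 = 0.10.

0.10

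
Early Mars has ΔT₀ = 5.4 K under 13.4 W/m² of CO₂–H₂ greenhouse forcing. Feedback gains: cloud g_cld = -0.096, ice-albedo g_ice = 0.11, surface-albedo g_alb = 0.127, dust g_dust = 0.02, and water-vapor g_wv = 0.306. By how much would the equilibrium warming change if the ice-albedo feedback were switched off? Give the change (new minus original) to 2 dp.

Original: g = 0.467, ΔT = 5.4/(1−0.467) = 10.1313 K.
Without ice-albedo: g' = 0.357, ΔT' = 5.4/(1−0.357) = 8.3981 K.
Change = 8.3981 − 10.1313 = -1.73 K.

-1.73 K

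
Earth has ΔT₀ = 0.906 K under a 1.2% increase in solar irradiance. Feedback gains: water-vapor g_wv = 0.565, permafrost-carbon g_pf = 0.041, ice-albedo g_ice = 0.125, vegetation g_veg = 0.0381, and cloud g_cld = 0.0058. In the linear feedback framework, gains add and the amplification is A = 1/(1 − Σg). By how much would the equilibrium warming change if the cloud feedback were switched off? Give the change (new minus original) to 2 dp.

-0.10 K

Original: g = 0.7749, ΔT = 0.906/(1−0.7749) = 4.0249 K.
Without cloud: g' = 0.7691, ΔT' = 0.906/(1−0.7691) = 3.9238 K.
Change = 3.9238 − 4.0249 = -0.10 K.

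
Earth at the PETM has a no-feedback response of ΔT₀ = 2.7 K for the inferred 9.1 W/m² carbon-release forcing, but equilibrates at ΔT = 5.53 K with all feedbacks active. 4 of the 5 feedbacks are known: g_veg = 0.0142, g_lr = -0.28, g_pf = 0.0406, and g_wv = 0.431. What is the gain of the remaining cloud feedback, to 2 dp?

0.31

Amplification A = ΔT/ΔT₀ = 5.53/2.7 = 2.048.
Total gain g = 1 − 1/A = 1 − 1/2.048 = 0.5117.
Known gains sum to 0.0142 − 0.28 + 0.0406 + 0.431 = 0.2058.
g_cld = 0.5117 − 0.2058 = 0.31.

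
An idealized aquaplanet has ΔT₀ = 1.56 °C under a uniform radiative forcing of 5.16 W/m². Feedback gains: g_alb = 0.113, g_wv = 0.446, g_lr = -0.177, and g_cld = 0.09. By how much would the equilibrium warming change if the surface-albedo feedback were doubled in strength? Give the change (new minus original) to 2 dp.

Original: g = 0.472, ΔT = 1.56/(1−0.472) = 2.9545 °C.
With doubled surface-albedo: g' = 0.585, ΔT' = 1.56/(1−0.585) = 3.7590 °C.
Change = 3.7590 − 2.9545 = 0.80 °C.

0.80 °C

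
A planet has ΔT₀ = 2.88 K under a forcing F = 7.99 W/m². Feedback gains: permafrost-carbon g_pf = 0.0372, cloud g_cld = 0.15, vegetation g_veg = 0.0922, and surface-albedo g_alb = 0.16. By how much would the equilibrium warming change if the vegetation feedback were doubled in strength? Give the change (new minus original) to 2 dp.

1.01 K

Original: g = 0.4394, ΔT = 2.88/(1−0.4394) = 5.1374 K.
With doubled vegetation: g' = 0.5316, ΔT' = 2.88/(1−0.5316) = 6.1486 K.
Change = 6.1486 − 5.1374 = 1.01 K.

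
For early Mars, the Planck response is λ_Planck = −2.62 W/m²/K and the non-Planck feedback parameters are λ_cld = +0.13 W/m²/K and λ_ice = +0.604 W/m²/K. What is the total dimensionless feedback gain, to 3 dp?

Convert to gains: g_cld = 0.13/2.62 = 0.04962; g_ice = 0.604/2.62 = 0.2305.
Total gain g = 0.28012.

0.280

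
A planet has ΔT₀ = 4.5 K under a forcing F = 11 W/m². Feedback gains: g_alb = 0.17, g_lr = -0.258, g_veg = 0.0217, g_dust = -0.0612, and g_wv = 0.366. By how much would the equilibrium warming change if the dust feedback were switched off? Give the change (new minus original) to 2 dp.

0.52 K

Original: g = 0.2385, ΔT = 4.5/(1−0.2385) = 5.9094 K.
Without dust: g' = 0.2997, ΔT' = 4.5/(1−0.2997) = 6.4258 K.
Change = 6.4258 − 5.9094 = 0.52 K.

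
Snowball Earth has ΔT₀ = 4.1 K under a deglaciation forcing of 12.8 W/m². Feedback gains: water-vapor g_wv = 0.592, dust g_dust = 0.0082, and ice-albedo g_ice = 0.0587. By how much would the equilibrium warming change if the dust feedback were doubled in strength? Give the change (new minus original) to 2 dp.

Original: g = 0.6589, ΔT = 4.1/(1−0.6589) = 12.0199 K.
With doubled dust: g' = 0.6671, ΔT' = 4.1/(1−0.6671) = 12.3160 K.
Change = 12.3160 − 12.0199 = 0.30 K.

0.30 K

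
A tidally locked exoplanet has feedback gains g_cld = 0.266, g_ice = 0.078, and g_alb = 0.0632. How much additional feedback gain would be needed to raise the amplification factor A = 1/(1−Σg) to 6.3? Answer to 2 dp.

0.43

Current total gain = 0.4072.
Target gain for A = 6.3: g* = 1 − 1/6.3 = 0.8413.
Additional gain needed = 0.8413 − 0.4072 = 0.43.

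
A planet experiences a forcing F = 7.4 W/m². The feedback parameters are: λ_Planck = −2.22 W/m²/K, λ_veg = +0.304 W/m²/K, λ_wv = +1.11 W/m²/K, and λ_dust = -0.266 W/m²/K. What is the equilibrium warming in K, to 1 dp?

Net feedback parameter λ = (−2.22) + (+0.304) + (+1.11) + (-0.266) = -1.072 W/m²/K.
ΔT = −F/λ = −7.4/(-1.072) = 6.9 K.

6.9 K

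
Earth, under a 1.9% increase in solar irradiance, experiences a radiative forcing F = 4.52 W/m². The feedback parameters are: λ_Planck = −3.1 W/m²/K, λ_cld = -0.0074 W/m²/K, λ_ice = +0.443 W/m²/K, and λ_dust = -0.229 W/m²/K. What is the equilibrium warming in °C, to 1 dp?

Net feedback parameter λ = (−3.1) + (-0.0074) + (+0.443) + (-0.229) = -2.8934 W/m²/K.
ΔT = −F/λ = −4.52/(-2.8934) = 1.6 °C.

1.6 °C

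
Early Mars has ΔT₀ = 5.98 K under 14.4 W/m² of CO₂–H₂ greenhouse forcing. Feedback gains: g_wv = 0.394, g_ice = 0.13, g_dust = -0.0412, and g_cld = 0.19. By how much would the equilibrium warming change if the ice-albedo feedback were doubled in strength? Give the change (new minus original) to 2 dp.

12.05 K

Original: g = 0.6728, ΔT = 5.98/(1−0.6728) = 18.2763 K.
With doubled ice-albedo: g' = 0.8028, ΔT' = 5.98/(1−0.8028) = 30.3245 K.
Change = 30.3245 − 18.2763 = 12.05 K.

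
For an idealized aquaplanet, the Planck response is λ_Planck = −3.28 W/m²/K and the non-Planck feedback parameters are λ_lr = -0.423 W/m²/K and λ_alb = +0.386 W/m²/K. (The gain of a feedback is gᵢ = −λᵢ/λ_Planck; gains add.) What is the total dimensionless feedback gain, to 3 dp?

-0.011

Convert to gains: g_lr = -0.423/3.28 = -0.129; g_alb = 0.386/3.28 = 0.1177.
Total gain g = -0.0113.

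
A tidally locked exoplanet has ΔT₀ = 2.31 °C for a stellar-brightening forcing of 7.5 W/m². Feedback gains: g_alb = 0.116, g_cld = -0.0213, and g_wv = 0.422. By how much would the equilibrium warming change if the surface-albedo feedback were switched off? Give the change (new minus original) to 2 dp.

-0.93 °C

Original: g = 0.5167, ΔT = 2.31/(1−0.5167) = 4.7796 °C.
Without surface-albedo: g' = 0.4007, ΔT' = 2.31/(1−0.4007) = 3.8545 °C.
Change = 3.8545 − 4.7796 = -0.93 °C.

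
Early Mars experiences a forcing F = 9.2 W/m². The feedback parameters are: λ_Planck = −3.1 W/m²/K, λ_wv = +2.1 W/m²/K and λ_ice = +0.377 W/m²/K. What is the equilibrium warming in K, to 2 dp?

14.77 K

Net feedback parameter λ = (−3.1) + (+2.1) + (+0.377) = -0.623 W/m²/K.
ΔT = −F/λ = −9.2/(-0.623) = 14.77 K.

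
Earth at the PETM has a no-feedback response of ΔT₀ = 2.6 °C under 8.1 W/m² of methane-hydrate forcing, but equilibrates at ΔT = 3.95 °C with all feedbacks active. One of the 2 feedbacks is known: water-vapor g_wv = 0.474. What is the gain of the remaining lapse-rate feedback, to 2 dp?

Amplification A = ΔT/ΔT₀ = 3.95/2.6 = 1.519.
Total gain g = 1 − 1/A = 1 − 1/1.519 = 0.3417.
The known gain is 0.474.
g_lr = 0.3417 − 0.474 = -0.13.

-0.13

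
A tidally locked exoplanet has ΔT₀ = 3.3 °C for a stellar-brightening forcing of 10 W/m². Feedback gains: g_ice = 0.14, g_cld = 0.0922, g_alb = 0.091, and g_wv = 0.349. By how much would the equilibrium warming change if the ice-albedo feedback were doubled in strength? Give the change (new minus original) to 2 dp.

7.50 °C

Original: g = 0.6722, ΔT = 3.3/(1−0.6722) = 10.0671 °C.
With doubled ice-albedo: g' = 0.8122, ΔT' = 3.3/(1−0.8122) = 17.5719 °C.
Change = 17.5719 − 10.0671 = 7.50 °C.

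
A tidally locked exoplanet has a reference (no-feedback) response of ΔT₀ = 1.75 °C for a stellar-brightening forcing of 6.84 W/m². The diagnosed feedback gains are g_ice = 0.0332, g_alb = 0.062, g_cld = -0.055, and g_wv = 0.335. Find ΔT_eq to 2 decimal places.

2.80 °C

Total gain g = 0.0332 + 0.062 − 0.055 + 0.335 = 0.3752.
Amplification A = 1/(1 − 0.3752) = 1.601.
ΔT = 1.75 × 1.601 = 2.80 °C.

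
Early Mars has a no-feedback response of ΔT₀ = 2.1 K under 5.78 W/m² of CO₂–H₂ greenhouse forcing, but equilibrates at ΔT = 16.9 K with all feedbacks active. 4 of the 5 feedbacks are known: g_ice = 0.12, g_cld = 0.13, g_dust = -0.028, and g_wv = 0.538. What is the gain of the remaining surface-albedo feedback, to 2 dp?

Amplification A = ΔT/ΔT₀ = 16.9/2.1 = 8.048.
Total gain g = 1 − 1/A = 1 − 1/8.048 = 0.8757.
Known gains sum to 0.12 + 0.13 − 0.028 + 0.538 = 0.76.
g_alb = 0.8757 − 0.76 = 0.12.

0.12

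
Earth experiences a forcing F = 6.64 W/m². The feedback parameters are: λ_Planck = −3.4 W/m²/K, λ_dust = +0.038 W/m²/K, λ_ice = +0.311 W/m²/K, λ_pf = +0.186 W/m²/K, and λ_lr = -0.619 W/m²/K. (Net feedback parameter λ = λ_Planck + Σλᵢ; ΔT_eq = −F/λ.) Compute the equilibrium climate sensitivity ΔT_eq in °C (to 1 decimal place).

Net feedback parameter λ = (−3.4) + (+0.038) + (+0.311) + (+0.186) + (-0.619) = -3.484 W/m²/K.
ΔT = −F/λ = −6.64/(-3.484) = 1.9 °C.

1.9 °C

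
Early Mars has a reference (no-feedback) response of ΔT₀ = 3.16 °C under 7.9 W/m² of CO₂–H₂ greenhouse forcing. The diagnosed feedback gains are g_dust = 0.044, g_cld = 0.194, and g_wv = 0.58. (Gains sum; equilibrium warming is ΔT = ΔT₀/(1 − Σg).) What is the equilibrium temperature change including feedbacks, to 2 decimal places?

17.36 °C

Total gain g = 0.044 + 0.194 + 0.58 = 0.818.
Amplification A = 1/(1 − 0.818) = 5.495.
ΔT = 3.16 × 5.495 = 17.36 °C.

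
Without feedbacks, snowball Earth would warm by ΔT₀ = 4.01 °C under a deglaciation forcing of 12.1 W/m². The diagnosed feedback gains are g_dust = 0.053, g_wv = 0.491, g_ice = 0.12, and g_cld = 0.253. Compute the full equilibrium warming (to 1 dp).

48.3 °C

Total gain g = 0.053 + 0.491 + 0.12 + 0.253 = 0.917.
Amplification A = 1/(1 − 0.917) = 12.05.
ΔT = 4.01 × 12.05 = 48.3 °C.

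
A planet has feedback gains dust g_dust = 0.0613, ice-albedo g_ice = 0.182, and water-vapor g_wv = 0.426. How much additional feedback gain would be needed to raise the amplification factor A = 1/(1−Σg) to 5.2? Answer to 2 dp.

Current total gain = 0.6693.
Target gain for A = 5.2: g* = 1 − 1/5.2 = 0.8077.
Additional gain needed = 0.8077 − 0.6693 = 0.14.

0.14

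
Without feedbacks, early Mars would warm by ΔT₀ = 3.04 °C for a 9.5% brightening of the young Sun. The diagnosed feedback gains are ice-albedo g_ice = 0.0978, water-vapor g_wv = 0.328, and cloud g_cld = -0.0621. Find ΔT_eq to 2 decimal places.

Total gain g = 0.0978 + 0.328 − 0.0621 = 0.3637.
Amplification A = 1/(1 − 0.3637) = 1.572.
ΔT = 3.04 × 1.572 = 4.78 °C.

4.78 °C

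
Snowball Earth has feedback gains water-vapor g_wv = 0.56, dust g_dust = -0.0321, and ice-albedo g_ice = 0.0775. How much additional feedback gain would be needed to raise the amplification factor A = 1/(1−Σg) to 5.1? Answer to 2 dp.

0.20

Current total gain = 0.6054.
Target gain for A = 5.1: g* = 1 − 1/5.1 = 0.8039.
Additional gain needed = 0.8039 − 0.6054 = 0.20.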